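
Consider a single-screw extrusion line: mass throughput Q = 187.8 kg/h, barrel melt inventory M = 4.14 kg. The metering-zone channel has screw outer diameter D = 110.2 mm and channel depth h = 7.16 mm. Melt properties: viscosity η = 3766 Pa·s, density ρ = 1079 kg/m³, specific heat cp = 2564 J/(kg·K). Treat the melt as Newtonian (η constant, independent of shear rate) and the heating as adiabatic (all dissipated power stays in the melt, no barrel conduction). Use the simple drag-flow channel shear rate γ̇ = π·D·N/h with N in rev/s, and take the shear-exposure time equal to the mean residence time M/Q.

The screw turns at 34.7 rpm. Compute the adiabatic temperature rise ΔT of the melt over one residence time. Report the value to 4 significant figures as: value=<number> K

value=84.48 K

Convert throughput: Q = 187.8 kg/h = 187.8/3600 = 0.0521667 kg/s
Mean residence time: t_res = M/Q_s = 4.14 kg / 0.0521667 kg/s = 79.361 s
Geometry in metres: D = 110.2 mm → 0.1102 m, h = 7.16 mm → 0.00716 m; screw speed N = 34.7 rpm = 0.578333 rev/s
Shear rate: γ̇ = πDN/h = π·0.1102·0.578333/0.00716 = 27.9638 s⁻¹
ΔT = η·γ̇²·t_res / (ρ·cp) = 3766 · (27.9638)² · 79.361 / (1079 · 2564) = 84.4776 K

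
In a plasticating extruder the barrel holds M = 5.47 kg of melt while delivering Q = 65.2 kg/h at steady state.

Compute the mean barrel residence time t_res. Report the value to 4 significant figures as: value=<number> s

Q_s = Q / 3600 = 65.2 / 3600 = 0.0181111 kg/s
t_res = M / Q_s = 5.47 ÷ 0.0181111 = 302.025 s

value=302.0 s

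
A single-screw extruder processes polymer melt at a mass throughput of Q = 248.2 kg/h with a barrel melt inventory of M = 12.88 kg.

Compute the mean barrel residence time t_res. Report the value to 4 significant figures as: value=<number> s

value=186.8 s

Throughput in SI: Q_s = 248.2 kg/h ÷ 3600 s/h = 0.0689444 kg/s
t_res = M / Q_s = 12.88 ÷ 0.0689444 = 186.817 s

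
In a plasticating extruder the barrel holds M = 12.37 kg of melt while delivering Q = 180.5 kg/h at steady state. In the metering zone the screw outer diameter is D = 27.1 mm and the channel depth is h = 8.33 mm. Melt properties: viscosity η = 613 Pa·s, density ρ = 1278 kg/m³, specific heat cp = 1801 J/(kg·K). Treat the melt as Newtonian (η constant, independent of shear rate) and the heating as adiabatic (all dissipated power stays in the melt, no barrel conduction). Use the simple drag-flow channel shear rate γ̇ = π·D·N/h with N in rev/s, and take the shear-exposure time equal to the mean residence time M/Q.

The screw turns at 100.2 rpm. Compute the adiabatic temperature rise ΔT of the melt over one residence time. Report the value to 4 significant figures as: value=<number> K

Throughput in SI: Q_s = 180.5 kg/h ÷ 3600 s/h = 0.0501389 kg/s
Mean residence time: t_res = M/Q_s = 12.37 kg / 0.0501389 kg/s = 246.715 s
D = 27.1 mm = 0.0271 m;  h = 8.33 mm = 0.00833 m;  N = 100.2 rpm / 60 = 1.67 rev/s
γ̇ = π·D·N / h = π · 0.0271 · 1.67 / 0.00833 = 17.0683 s⁻¹
ΔT = η·γ̇²·t_res / (ρ·cp) = 613 · (17.0683)² · 246.715 / (1278 · 1801) = 19.1422 K

value=19.14 K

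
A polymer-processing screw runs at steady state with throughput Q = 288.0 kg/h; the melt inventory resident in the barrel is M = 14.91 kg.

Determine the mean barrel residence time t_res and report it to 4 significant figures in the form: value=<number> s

Convert throughput: Q = 288.0 kg/h = 288.0/3600 = 0.08 kg/s
t_res = M / Q_s = 14.91 ÷ 0.08 = 186.375 s

value=186.4 s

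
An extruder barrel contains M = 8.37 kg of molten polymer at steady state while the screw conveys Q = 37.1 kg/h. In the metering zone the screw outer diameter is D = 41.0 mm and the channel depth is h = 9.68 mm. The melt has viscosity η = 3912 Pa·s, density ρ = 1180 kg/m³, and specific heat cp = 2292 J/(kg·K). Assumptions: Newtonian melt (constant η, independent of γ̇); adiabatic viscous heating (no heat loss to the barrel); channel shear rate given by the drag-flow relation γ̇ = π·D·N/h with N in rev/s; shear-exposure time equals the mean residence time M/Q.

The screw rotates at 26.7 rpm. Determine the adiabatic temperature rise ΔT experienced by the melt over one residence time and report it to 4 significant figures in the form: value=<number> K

value=41.19 K

Q_s = Q / 3600 = 37.1 / 3600 = 0.0103056 kg/s
t_res = M / Q_s = 8.37 / 0.0103056 = 812.183 s
Geometry in metres: D = 41.0 mm → 0.041 m, h = 9.68 mm → 0.00968 m; screw speed N = 26.7 rpm = 0.445 rev/s
Shear rate: γ̇ = πDN/h = π·0.041·0.445/0.00968 = 5.92132 s⁻¹
Adiabatic rise: ΔT = η γ̇² t_res / (ρ cp) = 3912·(5.92132)²·812.183 / (1180·2292) = 41.1901 K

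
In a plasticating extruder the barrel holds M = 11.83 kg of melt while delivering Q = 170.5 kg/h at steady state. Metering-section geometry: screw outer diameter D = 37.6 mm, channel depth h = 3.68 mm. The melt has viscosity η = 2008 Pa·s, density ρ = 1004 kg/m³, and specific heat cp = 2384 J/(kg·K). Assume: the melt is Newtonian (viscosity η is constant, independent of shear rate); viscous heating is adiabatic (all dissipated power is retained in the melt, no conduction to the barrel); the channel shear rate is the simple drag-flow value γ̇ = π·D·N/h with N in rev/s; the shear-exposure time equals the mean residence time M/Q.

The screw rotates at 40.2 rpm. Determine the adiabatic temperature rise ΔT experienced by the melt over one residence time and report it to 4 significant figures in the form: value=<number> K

value=96.92 K

Q_s = Q / 3600 = 170.5 / 3600 = 0.0473611 kg/s
t_res = M / Q_s = 11.83 / 0.0473611 = 249.783 s
Convert to SI: D = 0.0376 m, h = 0.00368 m, N = 40.2/60 = 0.67 rev/s
γ̇ = π D N / h = (π)(0.0376)(0.67) / 0.00368 = 21.5063 s⁻¹
ΔT = η·γ̇²·t_res / (ρ·cp) = 2008 · (21.5063)² · 249.783 / (1004 · 2384) = 96.9206 K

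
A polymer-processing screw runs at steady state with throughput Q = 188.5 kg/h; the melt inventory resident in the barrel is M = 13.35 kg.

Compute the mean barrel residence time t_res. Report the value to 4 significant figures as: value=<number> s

value=255.0 s

Q_s = Q / 3600 = 188.5 / 3600 = 0.0523611 kg/s
t_res = M / Q_s = 13.35 ÷ 0.0523611 = 254.96 s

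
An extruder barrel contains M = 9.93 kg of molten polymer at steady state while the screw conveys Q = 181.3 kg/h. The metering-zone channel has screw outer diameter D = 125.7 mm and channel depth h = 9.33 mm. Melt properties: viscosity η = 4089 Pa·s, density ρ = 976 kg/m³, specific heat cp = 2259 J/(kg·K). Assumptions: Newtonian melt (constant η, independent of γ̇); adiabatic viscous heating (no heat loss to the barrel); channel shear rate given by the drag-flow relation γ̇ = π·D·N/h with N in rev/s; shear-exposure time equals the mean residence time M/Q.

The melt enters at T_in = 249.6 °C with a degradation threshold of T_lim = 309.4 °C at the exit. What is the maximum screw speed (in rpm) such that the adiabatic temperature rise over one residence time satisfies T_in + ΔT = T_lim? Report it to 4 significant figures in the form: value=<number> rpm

value=18.13 rpm

Q_s = Q / 3600 = 181.3 / 3600 = 0.0503611 kg/s
t_res = M / Q_s = 9.93 / 0.0503611 = 197.176 s
Convert to metres: D = 0.1257 m, h = 0.00933 m
Allowable rise: ΔT_a = T_lim − T_in = 309.4 − 249.6 = 59.8 K
Invert ΔT = ηγ̇²t_res/(ρcp) for γ̇: γ̇_max² = ΔT_a ρ cp / (η t_res) = 59.8·976·2259 / (4089·197.176) = 163.53 s⁻²
γ̇_max = sqrt(163.53) = 12.7879 s⁻¹
Solve γ̇ = πDN/h for N: N_max = γ̇_max·h/(π·D) = 12.7879 × 0.00933 / (π × 0.1257) = 0.302131 rev/s = 18.1278 rpm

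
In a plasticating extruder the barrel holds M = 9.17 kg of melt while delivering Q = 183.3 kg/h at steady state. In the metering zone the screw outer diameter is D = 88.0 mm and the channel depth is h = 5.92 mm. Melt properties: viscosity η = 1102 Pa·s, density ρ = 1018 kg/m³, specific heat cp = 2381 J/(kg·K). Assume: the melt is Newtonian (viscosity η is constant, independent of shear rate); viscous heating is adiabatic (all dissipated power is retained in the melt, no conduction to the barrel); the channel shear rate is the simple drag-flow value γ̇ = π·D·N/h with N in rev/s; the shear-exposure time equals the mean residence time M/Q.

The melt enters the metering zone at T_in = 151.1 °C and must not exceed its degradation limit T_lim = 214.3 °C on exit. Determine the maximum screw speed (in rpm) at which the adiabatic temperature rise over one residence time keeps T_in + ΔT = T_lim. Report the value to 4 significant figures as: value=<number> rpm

Convert throughput: Q = 183.3 kg/h = 183.3/3600 = 0.0509167 kg/s
t_res = M / Q_s = 9.17 / 0.0509167 = 180.098 s
Geometry in SI: D = 88.0 mm → 0.088 m, h = 5.92 mm → 0.00592 m
ΔT_a = T_lim − T_in = 214.3 °C − 151.1 °C = 63.2 K
γ̇_max² = ΔT_a·ρ·cp / (η·t_res) = [63.2 × 1018 × 2381] / [1102 × 180.098] = 771.851 s⁻²
Take the square root: γ̇_max = √(771.851) = 27.7822 s⁻¹
N_max = γ̇_max h / (πD) = 27.7822·0.00592/(π·0.088) = 0.594916 rev/s → ×60 = 35.695 rpm

value=35.69 rpm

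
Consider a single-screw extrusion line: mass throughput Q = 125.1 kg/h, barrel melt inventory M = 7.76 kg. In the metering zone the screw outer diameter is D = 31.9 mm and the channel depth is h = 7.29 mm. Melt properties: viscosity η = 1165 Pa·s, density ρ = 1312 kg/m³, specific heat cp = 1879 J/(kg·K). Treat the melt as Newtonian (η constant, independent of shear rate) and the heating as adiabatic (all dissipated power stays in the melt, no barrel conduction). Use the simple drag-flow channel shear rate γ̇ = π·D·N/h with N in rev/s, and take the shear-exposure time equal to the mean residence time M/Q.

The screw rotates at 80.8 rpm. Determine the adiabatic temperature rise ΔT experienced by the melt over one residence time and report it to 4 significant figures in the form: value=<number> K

Q_s = Q / 3600 = 125.1 / 3600 = 0.03475 kg/s
t_res = M / Q_s = 7.76 / 0.03475 = 223.309 s
Geometry in metres: D = 31.9 mm → 0.0319 m, h = 7.29 mm → 0.00729 m; screw speed N = 80.8 rpm = 1.34667 rev/s
Shear rate: γ̇ = πDN/h = π·0.0319·1.34667/0.00729 = 18.5128 s⁻¹
ΔT = η·γ̇²·t_res/(ρ·cp) = [1165 × 18.5128² × 223.309] / [1312 × 1879] = 36.1675 K

value=36.17 K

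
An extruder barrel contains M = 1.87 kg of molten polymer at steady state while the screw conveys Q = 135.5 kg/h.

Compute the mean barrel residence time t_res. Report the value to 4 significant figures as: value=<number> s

Throughput in SI: Q_s = 135.5 kg/h ÷ 3600 s/h = 0.0376389 kg/s
t_res = M / Q_s = 1.87 ÷ 0.0376389 = 49.6827 s

value=49.68 s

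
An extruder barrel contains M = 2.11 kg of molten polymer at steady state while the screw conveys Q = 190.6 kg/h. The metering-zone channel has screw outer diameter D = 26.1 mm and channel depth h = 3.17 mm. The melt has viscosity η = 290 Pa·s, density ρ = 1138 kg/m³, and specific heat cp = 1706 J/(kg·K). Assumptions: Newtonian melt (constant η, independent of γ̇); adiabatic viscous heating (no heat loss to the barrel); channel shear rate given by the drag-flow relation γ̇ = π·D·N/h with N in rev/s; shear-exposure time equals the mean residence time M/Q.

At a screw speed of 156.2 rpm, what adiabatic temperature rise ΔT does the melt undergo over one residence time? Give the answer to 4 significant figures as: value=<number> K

Convert throughput: Q = 190.6 kg/h = 190.6/3600 = 0.0529444 kg/s
Mean residence time: t_res = M/Q_s = 2.11 kg / 0.0529444 kg/s = 39.8531 s
Geometry in metres: D = 26.1 mm → 0.0261 m, h = 3.17 mm → 0.00317 m; screw speed N = 156.2 rpm = 2.60333 rev/s
γ̇ = π·D·N / h = π · 0.0261 · 2.60333 / 0.00317 = 67.3381 s⁻¹
Adiabatic rise: ΔT = η γ̇² t_res / (ρ cp) = 290·(67.3381)²·39.8531 / (1138·1706) = 26.9936 K

value=26.99 K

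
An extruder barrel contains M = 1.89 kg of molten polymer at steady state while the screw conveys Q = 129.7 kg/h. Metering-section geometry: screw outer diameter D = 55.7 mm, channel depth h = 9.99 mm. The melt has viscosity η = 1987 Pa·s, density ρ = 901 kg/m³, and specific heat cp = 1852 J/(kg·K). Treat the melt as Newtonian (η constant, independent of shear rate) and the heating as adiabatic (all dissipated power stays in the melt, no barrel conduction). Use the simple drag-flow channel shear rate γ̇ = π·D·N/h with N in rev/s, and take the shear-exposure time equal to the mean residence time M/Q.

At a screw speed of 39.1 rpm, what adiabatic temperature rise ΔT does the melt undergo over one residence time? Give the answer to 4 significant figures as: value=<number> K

Throughput in SI: Q_s = 129.7 kg/h ÷ 3600 s/h = 0.0360278 kg/s
t_res = M / Q_s = 1.89 / 0.0360278 = 52.4595 s
D = 55.7 mm = 0.0557 m;  h = 9.99 mm = 0.00999 m;  N = 39.1 rpm / 60 = 0.651667 rev/s
γ̇ = π·D·N / h = π · 0.0557 · 0.651667 / 0.00999 = 11.4147 s⁻¹
Adiabatic rise: ΔT = η γ̇² t_res / (ρ cp) = 1987·(11.4147)²·52.4595 / (901·1852) = 8.13929 K

value=8.139 K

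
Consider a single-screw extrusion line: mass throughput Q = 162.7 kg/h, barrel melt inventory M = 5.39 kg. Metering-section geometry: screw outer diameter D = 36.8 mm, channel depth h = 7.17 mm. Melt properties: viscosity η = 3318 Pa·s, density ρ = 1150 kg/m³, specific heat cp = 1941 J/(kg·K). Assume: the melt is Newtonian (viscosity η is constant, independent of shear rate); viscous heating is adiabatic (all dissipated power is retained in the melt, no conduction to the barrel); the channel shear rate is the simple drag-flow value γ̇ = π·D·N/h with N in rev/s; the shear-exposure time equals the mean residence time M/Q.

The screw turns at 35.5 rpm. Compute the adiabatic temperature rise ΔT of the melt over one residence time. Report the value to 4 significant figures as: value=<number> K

value=16.13 K

Throughput in SI: Q_s = 162.7 kg/h ÷ 3600 s/h = 0.0451944 kg/s
Mean residence time: t_res = M/Q_s = 5.39 kg / 0.0451944 kg/s = 119.262 s
Convert to SI: D = 0.0368 m, h = 0.00717 m, N = 35.5/60 = 0.591667 rev/s
γ̇ = π·D·N / h = π · 0.0368 · 0.591667 / 0.00717 = 9.54016 s⁻¹
Adiabatic rise: ΔT = η γ̇² t_res / (ρ cp) = 3318·(9.54016)²·119.262 / (1150·1941) = 16.135 K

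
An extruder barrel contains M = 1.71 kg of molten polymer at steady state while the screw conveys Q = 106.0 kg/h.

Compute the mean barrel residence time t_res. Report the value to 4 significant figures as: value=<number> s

value=58.08 s

Throughput in SI: Q_s = 106.0 kg/h ÷ 3600 s/h = 0.0294444 kg/s
t_res = M / Q_s = 1.71 ÷ 0.0294444 = 58.0755 s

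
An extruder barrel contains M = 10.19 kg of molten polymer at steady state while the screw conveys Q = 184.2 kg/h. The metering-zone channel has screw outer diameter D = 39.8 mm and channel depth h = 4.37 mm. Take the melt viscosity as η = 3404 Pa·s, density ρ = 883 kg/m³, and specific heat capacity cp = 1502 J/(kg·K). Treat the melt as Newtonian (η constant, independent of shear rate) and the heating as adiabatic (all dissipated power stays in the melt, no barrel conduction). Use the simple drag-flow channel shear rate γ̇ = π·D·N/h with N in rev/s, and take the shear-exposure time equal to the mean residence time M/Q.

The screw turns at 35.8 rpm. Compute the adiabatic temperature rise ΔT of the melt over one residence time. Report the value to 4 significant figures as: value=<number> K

value=149.0 K

Throughput in SI: Q_s = 184.2 kg/h ÷ 3600 s/h = 0.0511667 kg/s
t_res = M / Q_s = 10.19 / 0.0511667 = 199.153 s
Geometry in metres: D = 39.8 mm → 0.0398 m, h = 4.37 mm → 0.00437 m; screw speed N = 35.8 rpm = 0.596667 rev/s
γ̇ = π·D·N / h = π · 0.0398 · 0.596667 / 0.00437 = 17.072 s⁻¹
Adiabatic rise: ΔT = η γ̇² t_res / (ρ cp) = 3404·(17.072)²·199.153 / (883·1502) = 148.975 K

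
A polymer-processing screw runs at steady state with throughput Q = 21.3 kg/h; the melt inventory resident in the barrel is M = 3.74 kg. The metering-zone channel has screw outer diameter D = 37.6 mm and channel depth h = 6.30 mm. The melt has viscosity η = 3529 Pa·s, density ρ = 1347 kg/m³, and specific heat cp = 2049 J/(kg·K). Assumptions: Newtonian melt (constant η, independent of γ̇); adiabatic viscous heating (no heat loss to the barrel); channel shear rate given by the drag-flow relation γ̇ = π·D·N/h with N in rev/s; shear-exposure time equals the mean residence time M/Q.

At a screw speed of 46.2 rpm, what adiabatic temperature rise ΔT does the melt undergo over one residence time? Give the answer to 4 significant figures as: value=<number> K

Q_s = Q / 3600 = 21.3 / 3600 = 0.00591667 kg/s
t_res = M / Q_s = 3.74 / 0.00591667 = 632.113 s
Geometry in metres: D = 37.6 mm → 0.0376 m, h = 6.30 mm → 0.0063 m; screw speed N = 46.2 rpm = 0.77 rev/s
γ̇ = π D N / h = (π)(0.0376)(0.77) / 0.0063 = 14.4374 s⁻¹
ΔT = η·γ̇²·t_res / (ρ·cp) = 3529 · (14.4374)² · 632.113 / (1347 · 2049) = 168.466 K

value=168.5 K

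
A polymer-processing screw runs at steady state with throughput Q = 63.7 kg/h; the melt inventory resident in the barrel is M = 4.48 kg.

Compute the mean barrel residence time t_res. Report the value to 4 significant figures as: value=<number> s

value=253.2 s

Convert throughput: Q = 63.7 kg/h = 63.7/3600 = 0.0176944 kg/s
Mean residence time: t_res = M/Q_s = 4.48 kg / 0.0176944 kg/s = 253.187 s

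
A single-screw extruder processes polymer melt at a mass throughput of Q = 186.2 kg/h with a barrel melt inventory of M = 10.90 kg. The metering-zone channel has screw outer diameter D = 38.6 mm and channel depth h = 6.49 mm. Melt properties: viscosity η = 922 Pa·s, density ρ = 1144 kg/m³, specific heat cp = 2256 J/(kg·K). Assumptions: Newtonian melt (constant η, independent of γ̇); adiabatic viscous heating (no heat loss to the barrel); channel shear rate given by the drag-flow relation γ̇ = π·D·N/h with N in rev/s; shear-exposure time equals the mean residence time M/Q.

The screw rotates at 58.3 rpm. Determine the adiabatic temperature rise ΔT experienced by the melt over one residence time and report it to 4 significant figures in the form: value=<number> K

value=24.82 K

Q_s = Q / 3600 = 186.2 / 3600 = 0.0517222 kg/s
Mean residence time: t_res = M/Q_s = 10.90 kg / 0.0517222 kg/s = 210.741 s
Geometry in metres: D = 38.6 mm → 0.0386 m, h = 6.49 mm → 0.00649 m; screw speed N = 58.3 rpm = 0.971667 rev/s
Shear rate: γ̇ = πDN/h = π·0.0386·0.971667/0.00649 = 18.1556 s⁻¹
ΔT = η·γ̇²·t_res/(ρ·cp) = [922 × 18.1556² × 210.741] / [1144 × 2256] = 24.8162 K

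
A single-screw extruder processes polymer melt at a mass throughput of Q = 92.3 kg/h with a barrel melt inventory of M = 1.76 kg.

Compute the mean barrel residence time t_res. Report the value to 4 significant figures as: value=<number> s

Q_s = Q / 3600 = 92.3 / 3600 = 0.0256389 kg/s
t_res = M / Q_s = 1.76 ÷ 0.0256389 = 68.6457 s

value=68.65 s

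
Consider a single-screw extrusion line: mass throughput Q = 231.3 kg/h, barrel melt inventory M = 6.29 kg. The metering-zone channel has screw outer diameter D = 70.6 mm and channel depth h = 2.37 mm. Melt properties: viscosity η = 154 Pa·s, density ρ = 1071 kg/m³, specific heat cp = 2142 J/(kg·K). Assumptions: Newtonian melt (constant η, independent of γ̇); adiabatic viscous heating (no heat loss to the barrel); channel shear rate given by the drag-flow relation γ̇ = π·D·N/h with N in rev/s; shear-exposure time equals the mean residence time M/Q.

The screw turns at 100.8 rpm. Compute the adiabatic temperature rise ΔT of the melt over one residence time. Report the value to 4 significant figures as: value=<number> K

Q_s = Q / 3600 = 231.3 / 3600 = 0.06425 kg/s
Mean residence time: t_res = M/Q_s = 6.29 kg / 0.06425 kg/s = 97.8988 s
Convert to SI: D = 0.0706 m, h = 0.00237 m, N = 100.8/60 = 1.68 rev/s
Shear rate: γ̇ = πDN/h = π·0.0706·1.68/0.00237 = 157.223 s⁻¹
Adiabatic rise: ΔT = η γ̇² t_res / (ρ cp) = 154·(157.223)²·97.8988 / (1071·2142) = 162.45 K

value=162.5 K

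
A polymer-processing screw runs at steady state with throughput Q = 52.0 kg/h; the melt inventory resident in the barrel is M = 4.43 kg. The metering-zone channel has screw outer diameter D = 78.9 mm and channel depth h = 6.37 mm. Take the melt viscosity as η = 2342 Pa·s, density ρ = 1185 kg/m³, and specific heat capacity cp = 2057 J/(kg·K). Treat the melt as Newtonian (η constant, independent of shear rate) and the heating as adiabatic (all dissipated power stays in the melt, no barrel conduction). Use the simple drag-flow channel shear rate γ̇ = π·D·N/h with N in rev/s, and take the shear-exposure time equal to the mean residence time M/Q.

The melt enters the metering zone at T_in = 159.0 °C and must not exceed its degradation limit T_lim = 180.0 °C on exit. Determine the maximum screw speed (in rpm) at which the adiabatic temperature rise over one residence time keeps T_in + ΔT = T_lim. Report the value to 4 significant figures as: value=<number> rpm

value=13.02 rpm

Convert throughput: Q = 52.0 kg/h = 52.0/3600 = 0.0144444 kg/s
Mean residence time: t_res = M/Q_s = 4.43 kg / 0.0144444 kg/s = 306.692 s
Geometry in SI: D = 78.9 mm → 0.0789 m, h = 6.37 mm → 0.00637 m
ΔT_a = T_lim − T_in = 180.0 °C − 159.0 °C = 21 K
γ̇_max² = ΔT_a·ρ·cp / (η·t_res) = [21 × 1185 × 2057] / [2342 × 306.692] = 71.266 s⁻²
γ̇_max = √71.266 = 8.44192 s⁻¹
Solve γ̇ = πDN/h for N: N_max = γ̇_max·h/(π·D) = 8.44192 × 0.00637 / (π × 0.0789) = 0.216947 rev/s = 13.0168 rpm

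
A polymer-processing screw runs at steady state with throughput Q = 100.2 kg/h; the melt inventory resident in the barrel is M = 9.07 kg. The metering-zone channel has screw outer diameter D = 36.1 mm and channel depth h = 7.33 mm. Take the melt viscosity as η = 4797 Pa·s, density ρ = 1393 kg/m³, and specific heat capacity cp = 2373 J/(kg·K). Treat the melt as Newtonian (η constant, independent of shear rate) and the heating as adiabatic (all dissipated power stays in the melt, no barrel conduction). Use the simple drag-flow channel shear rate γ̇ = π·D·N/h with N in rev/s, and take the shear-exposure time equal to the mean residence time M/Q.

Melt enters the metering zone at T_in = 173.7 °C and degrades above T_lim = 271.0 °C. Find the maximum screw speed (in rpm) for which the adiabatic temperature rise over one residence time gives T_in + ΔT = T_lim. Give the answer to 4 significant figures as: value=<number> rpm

Throughput in SI: Q_s = 100.2 kg/h ÷ 3600 s/h = 0.0278333 kg/s
Mean residence time: t_res = M/Q_s = 9.07 kg / 0.0278333 kg/s = 325.868 s
Geometry in SI: D = 36.1 mm → 0.0361 m, h = 7.33 mm → 0.00733 m
ΔT_a = T_lim − T_in = 271.0 − 173.7 = 97.3 K
γ̇_max² = ΔT_a·ρ·cp/(η·t_res) = 97.3·1393·2373/(4797·325.868) = 205.755 s⁻²
γ̇_max = sqrt(205.755) = 14.3442 s⁻¹
N_max = γ̇_max h / (πD) = 14.3442·0.00733/(π·0.0361) = 0.92709 rev/s → ×60 = 55.6254 rpm

value=55.63 rpm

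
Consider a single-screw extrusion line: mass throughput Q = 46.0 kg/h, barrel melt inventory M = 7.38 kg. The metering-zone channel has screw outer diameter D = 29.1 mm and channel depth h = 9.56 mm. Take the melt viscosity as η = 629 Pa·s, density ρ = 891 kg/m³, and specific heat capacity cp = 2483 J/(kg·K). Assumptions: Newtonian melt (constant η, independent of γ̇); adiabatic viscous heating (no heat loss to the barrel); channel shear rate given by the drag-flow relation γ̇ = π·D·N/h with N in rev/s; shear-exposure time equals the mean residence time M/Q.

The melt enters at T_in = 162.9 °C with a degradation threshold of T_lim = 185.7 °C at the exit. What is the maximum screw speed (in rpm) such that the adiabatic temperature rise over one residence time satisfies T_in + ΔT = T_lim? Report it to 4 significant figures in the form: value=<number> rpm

Q_s = Q / 3600 = 46.0 / 3600 = 0.0127778 kg/s
Mean residence time: t_res = M/Q_s = 7.38 kg / 0.0127778 kg/s = 577.565 s
D = 29.1 mm = 0.0291 m;  h = 9.56 mm = 0.00956 m
ΔT_a = T_lim − T_in = 185.7 − 162.9 = 22.8 K
γ̇_max² = ΔT_a·ρ·cp/(η·t_res) = 22.8·891·2483/(629·577.565) = 138.847 s⁻²
Take the square root: γ̇_max = √(138.847) = 11.7834 s⁻¹
N_max = γ̇_max h / (πD) = 11.7834·0.00956/(π·0.0291) = 1.23221 rev/s → ×60 = 73.9324 rpm

value=73.93 rpm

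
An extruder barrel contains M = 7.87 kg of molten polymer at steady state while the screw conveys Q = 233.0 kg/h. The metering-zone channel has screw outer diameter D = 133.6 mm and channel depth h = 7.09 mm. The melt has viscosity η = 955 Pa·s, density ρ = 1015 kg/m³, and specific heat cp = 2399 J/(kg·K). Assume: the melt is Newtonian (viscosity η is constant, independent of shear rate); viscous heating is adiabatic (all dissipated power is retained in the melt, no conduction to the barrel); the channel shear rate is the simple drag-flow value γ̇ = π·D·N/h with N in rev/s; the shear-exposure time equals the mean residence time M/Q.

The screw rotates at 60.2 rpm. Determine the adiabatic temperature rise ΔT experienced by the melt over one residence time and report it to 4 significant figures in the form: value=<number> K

Throughput in SI: Q_s = 233.0 kg/h ÷ 3600 s/h = 0.0647222 kg/s
Mean residence time: t_res = M/Q_s = 7.87 kg / 0.0647222 kg/s = 121.597 s
D = 133.6 mm = 0.1336 m;  h = 7.09 mm = 0.00709 m;  N = 60.2 rpm / 60 = 1.00333 rev/s
Shear rate: γ̇ = πDN/h = π·0.1336·1.00333/0.00709 = 59.3957 s⁻¹
ΔT = η·γ̇²·t_res/(ρ·cp) = [955 × 59.3957² × 121.597] / [1015 × 2399] = 168.244 K

value=168.2 K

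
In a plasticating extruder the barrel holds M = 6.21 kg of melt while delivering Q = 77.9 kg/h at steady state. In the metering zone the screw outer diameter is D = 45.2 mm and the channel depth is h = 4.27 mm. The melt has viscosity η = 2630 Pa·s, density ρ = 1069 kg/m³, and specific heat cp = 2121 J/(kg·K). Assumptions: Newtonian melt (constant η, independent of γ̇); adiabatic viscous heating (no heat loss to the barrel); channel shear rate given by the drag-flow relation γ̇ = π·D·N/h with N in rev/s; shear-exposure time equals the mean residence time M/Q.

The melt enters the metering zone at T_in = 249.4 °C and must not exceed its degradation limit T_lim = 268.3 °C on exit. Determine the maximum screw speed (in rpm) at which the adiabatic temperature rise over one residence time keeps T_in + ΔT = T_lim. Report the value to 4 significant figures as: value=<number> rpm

value=13.59 rpm

Throughput in SI: Q_s = 77.9 kg/h ÷ 3600 s/h = 0.0216389 kg/s
t_res = M / Q_s = 6.21 / 0.0216389 = 286.983 s
D = 45.2 mm = 0.0452 m;  h = 4.27 mm = 0.00427 m
ΔT_a = T_lim − T_in = 268.3 °C − 249.4 °C = 18.9 K
γ̇_max² = ΔT_a·ρ·cp/(η·t_res) = 18.9·1069·2121/(2630·286.983) = 56.7764 s⁻²
γ̇_max = sqrt(56.7764) = 7.53501 s⁻¹
Solve γ̇ = πDN/h for N: N_max = γ̇_max·h/(π·D) = 7.53501 × 0.00427 / (π × 0.0452) = 0.226581 rev/s = 13.5949 rpm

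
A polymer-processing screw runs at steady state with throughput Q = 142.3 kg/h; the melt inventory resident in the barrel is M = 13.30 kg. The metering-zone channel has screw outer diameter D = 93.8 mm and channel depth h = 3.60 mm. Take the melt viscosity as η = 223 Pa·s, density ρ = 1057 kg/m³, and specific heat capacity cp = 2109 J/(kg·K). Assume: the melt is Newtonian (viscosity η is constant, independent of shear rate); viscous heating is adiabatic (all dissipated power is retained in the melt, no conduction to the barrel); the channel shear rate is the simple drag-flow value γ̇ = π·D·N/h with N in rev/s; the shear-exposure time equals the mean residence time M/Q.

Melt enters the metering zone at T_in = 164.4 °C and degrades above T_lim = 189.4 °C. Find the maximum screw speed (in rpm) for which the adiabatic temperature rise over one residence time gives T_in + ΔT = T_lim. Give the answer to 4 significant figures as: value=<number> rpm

value=19.98 rpm

Throughput in SI: Q_s = 142.3 kg/h ÷ 3600 s/h = 0.0395278 kg/s
t_res = M / Q_s = 13.30 ÷ 0.0395278 = 336.472 s
D = 93.8 mm = 0.0938 m;  h = 3.60 mm = 0.0036 m
ΔT_a = T_lim − T_in = 189.4 °C − 164.4 °C = 25 K
γ̇_max² = ΔT_a·ρ·cp/(η·t_res) = 25·1057·2109/(223·336.472) = 742.741 s⁻²
γ̇_max = sqrt(742.741) = 27.2533 s⁻¹
Solve γ̇ = πDN/h for N: N_max = γ̇_max·h/(π·D) = 27.2533 × 0.0036 / (π × 0.0938) = 0.332942 rev/s = 19.9765 rpm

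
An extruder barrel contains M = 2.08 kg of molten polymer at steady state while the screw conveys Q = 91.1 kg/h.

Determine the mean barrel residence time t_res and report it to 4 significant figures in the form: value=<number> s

Throughput in SI: Q_s = 91.1 kg/h ÷ 3600 s/h = 0.0253056 kg/s
Mean residence time: t_res = M/Q_s = 2.08 kg / 0.0253056 kg/s = 82.1954 s

value=82.20 s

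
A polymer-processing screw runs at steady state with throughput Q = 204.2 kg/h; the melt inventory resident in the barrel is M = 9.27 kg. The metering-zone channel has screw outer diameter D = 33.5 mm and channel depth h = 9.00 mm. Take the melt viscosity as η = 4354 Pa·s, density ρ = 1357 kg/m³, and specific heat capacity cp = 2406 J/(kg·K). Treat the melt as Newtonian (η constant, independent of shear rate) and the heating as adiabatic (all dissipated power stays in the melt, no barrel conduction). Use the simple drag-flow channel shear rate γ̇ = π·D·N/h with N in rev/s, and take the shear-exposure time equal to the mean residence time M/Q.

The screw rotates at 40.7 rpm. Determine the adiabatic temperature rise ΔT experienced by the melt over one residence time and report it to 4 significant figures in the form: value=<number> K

value=13.71 K

Throughput in SI: Q_s = 204.2 kg/h ÷ 3600 s/h = 0.0567222 kg/s
t_res = M / Q_s = 9.27 / 0.0567222 = 163.428 s
D = 33.5 mm = 0.0335 m;  h = 9.00 mm = 0.009 m;  N = 40.7 rpm / 60 = 0.678333 rev/s
γ̇ = π D N / h = (π)(0.0335)(0.678333) / 0.009 = 7.93223 s⁻¹
Adiabatic rise: ΔT = η γ̇² t_res / (ρ cp) = 4354·(7.93223)²·163.428 / (1357·2406) = 13.7129 K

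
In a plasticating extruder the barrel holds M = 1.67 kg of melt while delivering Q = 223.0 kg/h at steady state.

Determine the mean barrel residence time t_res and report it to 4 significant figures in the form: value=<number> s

value=26.96 s

Q_s = Q / 3600 = 223.0 / 3600 = 0.0619444 kg/s
t_res = M / Q_s = 1.67 ÷ 0.0619444 = 26.9596 s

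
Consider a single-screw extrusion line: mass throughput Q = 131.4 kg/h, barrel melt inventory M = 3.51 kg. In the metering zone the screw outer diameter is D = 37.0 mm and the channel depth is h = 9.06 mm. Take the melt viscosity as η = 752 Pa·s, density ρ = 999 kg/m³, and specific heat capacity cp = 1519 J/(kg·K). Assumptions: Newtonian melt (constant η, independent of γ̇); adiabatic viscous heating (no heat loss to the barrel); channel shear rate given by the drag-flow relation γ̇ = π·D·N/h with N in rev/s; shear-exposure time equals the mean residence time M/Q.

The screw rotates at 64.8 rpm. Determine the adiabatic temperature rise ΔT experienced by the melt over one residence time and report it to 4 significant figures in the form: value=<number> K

value=9.150 K

Throughput in SI: Q_s = 131.4 kg/h ÷ 3600 s/h = 0.0365 kg/s
t_res = M / Q_s = 3.51 / 0.0365 = 96.1644 s
Geometry in metres: D = 37.0 mm → 0.037 m, h = 9.06 mm → 0.00906 m; screw speed N = 64.8 rpm = 1.08 rev/s
γ̇ = π·D·N / h = π · 0.037 · 1.08 / 0.00906 = 13.8563 s⁻¹
ΔT = η·γ̇²·t_res/(ρ·cp) = [752 × 13.8563² × 96.1644] / [999 × 1519] = 9.14962 K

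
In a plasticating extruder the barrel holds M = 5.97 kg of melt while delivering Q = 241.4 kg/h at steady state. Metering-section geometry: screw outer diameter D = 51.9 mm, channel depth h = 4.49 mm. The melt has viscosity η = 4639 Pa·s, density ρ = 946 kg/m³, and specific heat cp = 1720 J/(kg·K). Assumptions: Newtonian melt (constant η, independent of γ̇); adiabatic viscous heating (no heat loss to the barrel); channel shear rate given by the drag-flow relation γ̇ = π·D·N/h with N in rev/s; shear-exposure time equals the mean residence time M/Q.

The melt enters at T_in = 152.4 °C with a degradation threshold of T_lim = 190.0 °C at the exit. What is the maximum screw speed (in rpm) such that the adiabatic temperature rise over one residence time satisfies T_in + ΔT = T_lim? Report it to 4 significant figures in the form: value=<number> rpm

value=20.11 rpm

Convert throughput: Q = 241.4 kg/h = 241.4/3600 = 0.0670556 kg/s
t_res = M / Q_s = 5.97 / 0.0670556 = 89.0307 s
Geometry in SI: D = 51.9 mm → 0.0519 m, h = 4.49 mm → 0.00449 m
ΔT_a = T_lim − T_in = 190.0 − 152.4 = 37.6 K
γ̇_max² = ΔT_a·ρ·cp / (η·t_res) = [37.6 × 946 × 1720] / [4639 × 89.0307] = 148.13 s⁻²
γ̇_max = sqrt(148.13) = 12.1709 s⁻¹
N_max = γ̇_max·h / (π·D) = 12.1709 · 0.00449 / (π · 0.0519) = 0.335159 rev/s = 20.1095 rpm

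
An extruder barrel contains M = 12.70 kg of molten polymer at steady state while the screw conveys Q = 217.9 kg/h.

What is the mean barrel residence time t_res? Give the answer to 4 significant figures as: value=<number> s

value=209.8 s

Q_s = Q / 3600 = 217.9 / 3600 = 0.0605278 kg/s
t_res = M / Q_s = 12.70 ÷ 0.0605278 = 209.821 s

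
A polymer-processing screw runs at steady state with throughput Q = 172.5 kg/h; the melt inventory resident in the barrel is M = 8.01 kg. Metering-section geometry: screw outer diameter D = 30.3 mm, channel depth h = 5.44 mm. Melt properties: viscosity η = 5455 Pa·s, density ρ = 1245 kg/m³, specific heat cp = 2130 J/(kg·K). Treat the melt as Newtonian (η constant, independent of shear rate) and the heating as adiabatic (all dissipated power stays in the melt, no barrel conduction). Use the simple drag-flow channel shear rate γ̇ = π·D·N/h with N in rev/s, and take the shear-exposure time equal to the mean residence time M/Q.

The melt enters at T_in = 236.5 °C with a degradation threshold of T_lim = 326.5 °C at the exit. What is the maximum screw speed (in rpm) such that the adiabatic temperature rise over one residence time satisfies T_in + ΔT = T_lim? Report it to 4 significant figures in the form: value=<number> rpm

value=55.47 rpm

Throughput in SI: Q_s = 172.5 kg/h ÷ 3600 s/h = 0.0479167 kg/s
Mean residence time: t_res = M/Q_s = 8.01 kg / 0.0479167 kg/s = 167.165 s
D = 30.3 mm = 0.0303 m;  h = 5.44 mm = 0.00544 m
Allowable rise: ΔT_a = T_lim − T_in = 326.5 − 236.5 = 90 K
γ̇_max² = ΔT_a·ρ·cp/(η·t_res) = 90·1245·2130/(5455·167.165) = 261.728 s⁻²
Take the square root: γ̇_max = √(261.728) = 16.178 s⁻¹
Solve γ̇ = πDN/h for N: N_max = γ̇_max·h/(π·D) = 16.178 × 0.00544 / (π × 0.0303) = 0.924553 rev/s = 55.4732 rpm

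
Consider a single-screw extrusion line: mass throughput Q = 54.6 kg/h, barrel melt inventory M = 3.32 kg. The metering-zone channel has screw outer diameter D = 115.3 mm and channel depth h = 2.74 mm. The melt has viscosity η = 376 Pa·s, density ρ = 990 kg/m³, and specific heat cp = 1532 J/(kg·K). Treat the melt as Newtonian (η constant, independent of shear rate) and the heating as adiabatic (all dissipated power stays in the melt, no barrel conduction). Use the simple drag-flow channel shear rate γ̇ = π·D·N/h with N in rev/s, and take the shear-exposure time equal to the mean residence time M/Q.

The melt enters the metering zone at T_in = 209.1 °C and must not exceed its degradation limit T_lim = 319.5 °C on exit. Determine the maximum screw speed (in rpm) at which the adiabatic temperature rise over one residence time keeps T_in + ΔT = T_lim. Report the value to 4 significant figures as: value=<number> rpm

Convert throughput: Q = 54.6 kg/h = 54.6/3600 = 0.0151667 kg/s
t_res = M / Q_s = 3.32 ÷ 0.0151667 = 218.901 s
D = 115.3 mm = 0.1153 m;  h = 2.74 mm = 0.00274 m
Allowable rise: ΔT_a = T_lim − T_in = 319.5 − 209.1 = 110.4 K
Invert ΔT = ηγ̇²t_res/(ρcp) for γ̇: γ̇_max² = ΔT_a ρ cp / (η t_res) = 110.4·990·1532 / (376·218.901) = 2034.36 s⁻²
Take the square root: γ̇_max = √(2034.36) = 45.1039 s⁻¹
N_max = γ̇_max h / (πD) = 45.1039·0.00274/(π·0.1153) = 0.341181 rev/s → ×60 = 20.4709 rpm

value=20.47 rpm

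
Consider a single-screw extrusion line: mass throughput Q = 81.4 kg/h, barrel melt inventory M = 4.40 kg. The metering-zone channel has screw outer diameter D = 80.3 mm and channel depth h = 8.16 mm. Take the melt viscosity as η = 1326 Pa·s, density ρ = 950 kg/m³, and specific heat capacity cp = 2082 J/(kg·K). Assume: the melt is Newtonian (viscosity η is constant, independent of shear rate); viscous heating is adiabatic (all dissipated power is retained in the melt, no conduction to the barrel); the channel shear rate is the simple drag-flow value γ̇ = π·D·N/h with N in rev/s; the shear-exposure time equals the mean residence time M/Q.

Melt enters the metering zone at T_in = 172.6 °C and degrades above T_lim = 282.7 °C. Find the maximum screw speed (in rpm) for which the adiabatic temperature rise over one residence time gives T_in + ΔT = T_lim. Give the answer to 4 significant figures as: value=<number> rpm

Throughput in SI: Q_s = 81.4 kg/h ÷ 3600 s/h = 0.0226111 kg/s
t_res = M / Q_s = 4.40 ÷ 0.0226111 = 194.595 s
D = 80.3 mm = 0.0803 m;  h = 8.16 mm = 0.00816 m
ΔT_a = T_lim − T_in = 282.7 °C − 172.6 °C = 110.1 K
γ̇_max² = ΔT_a·ρ·cp / (η·t_res) = [110.1 × 950 × 2082] / [1326 × 194.595] = 843.951 s⁻²
Take the square root: γ̇_max = √(843.951) = 29.0508 s⁻¹
Solve γ̇ = πDN/h for N: N_max = γ̇_max·h/(π·D) = 29.0508 × 0.00816 / (π × 0.0803) = 0.939687 rev/s = 56.3812 rpm

value=56.38 rpm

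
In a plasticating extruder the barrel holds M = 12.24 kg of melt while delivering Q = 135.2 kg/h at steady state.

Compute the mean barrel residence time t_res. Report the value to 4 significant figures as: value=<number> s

value=325.9 s

Q_s = Q / 3600 = 135.2 / 3600 = 0.0375556 kg/s
t_res = M / Q_s = 12.24 / 0.0375556 = 325.917 s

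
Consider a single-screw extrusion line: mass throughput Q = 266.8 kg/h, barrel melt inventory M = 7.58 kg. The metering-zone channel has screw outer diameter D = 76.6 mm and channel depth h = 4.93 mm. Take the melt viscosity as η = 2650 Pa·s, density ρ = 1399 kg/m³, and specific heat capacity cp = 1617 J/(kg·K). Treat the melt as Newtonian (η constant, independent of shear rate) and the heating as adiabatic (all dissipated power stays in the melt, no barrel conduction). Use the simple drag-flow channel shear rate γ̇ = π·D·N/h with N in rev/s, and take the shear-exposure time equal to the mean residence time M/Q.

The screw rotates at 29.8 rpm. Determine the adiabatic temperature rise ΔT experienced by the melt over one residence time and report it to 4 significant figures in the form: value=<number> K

value=70.42 K

Throughput in SI: Q_s = 266.8 kg/h ÷ 3600 s/h = 0.0741111 kg/s
Mean residence time: t_res = M/Q_s = 7.58 kg / 0.0741111 kg/s = 102.279 s
D = 76.6 mm = 0.0766 m;  h = 4.93 mm = 0.00493 m;  N = 29.8 rpm / 60 = 0.496667 rev/s
Shear rate: γ̇ = πDN/h = π·0.0766·0.496667/0.00493 = 24.2436 s⁻¹
ΔT = η·γ̇²·t_res/(ρ·cp) = [2650 × 24.2436² × 102.279] / [1399 × 1617] = 70.4202 K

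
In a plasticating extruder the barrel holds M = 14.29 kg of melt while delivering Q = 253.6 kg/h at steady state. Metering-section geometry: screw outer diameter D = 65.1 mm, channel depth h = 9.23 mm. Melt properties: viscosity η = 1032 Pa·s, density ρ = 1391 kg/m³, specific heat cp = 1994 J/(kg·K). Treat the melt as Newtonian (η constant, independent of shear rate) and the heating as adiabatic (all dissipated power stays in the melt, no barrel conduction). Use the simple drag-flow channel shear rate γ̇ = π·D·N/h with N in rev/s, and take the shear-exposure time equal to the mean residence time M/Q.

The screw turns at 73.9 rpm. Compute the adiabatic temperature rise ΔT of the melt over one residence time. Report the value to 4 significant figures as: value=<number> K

value=56.22 K

Q_s = Q / 3600 = 253.6 / 3600 = 0.0704444 kg/s
t_res = M / Q_s = 14.29 ÷ 0.0704444 = 202.855 s
Convert to SI: D = 0.0651 m, h = 0.00923 m, N = 73.9/60 = 1.23167 rev/s
γ̇ = π·D·N / h = π · 0.0651 · 1.23167 / 0.00923 = 27.2912 s⁻¹
Adiabatic rise: ΔT = η γ̇² t_res / (ρ cp) = 1032·(27.2912)²·202.855 / (1391·1994) = 56.2157 K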